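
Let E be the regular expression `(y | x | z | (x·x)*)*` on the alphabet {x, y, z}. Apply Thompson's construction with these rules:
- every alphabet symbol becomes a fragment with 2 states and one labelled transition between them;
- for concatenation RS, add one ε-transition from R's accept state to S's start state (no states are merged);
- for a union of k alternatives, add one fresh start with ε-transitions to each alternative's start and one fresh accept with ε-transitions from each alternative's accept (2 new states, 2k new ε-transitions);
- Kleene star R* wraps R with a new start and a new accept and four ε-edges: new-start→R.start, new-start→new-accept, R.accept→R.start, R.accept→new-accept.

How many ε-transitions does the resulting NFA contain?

17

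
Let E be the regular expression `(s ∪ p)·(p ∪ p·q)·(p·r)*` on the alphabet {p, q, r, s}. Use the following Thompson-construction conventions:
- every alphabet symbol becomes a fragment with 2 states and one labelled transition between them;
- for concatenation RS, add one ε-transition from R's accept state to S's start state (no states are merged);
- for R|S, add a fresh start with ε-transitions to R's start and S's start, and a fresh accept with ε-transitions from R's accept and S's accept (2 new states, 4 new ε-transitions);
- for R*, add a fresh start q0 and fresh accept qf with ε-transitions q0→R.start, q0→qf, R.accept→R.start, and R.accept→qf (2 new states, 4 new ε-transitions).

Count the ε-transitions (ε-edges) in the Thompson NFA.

Bottom-up over the parse tree:
Each of the 7 symbol leaves contributes 0 ε-transitions.
  s ∪ p : 4 ε-transitions
  p·q : 1 ε-transition
  p ∪ p·q : 5 ε-transitions
  p·r : 1 ε-transition
  (p·r)* : 5 ε-transitions
  (s ∪ p)·(p ∪ p·q)·(p·r)* : 16 ε-transitions

16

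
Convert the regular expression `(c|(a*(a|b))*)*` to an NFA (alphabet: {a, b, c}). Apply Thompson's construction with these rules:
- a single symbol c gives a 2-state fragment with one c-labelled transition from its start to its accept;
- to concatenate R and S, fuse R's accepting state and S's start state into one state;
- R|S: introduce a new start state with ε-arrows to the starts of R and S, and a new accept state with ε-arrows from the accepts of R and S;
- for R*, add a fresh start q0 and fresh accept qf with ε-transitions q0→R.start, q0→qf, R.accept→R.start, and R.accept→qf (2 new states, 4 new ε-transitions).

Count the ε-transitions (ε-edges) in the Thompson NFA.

20

Recursing over subexpressions:
Each of the 4 symbol leaves contributes 0 ε-transitions.
  a* = 4 ε-transitions
  a|b = 4 ε-transitions
  a*(a|b) = 8 ε-transitions
  (a*(a|b))* = 12 ε-transitions
  c|(a*(a|b))* = 16 ε-transitions
  (c|(a*(a|b))*)* = 20 ε-transitions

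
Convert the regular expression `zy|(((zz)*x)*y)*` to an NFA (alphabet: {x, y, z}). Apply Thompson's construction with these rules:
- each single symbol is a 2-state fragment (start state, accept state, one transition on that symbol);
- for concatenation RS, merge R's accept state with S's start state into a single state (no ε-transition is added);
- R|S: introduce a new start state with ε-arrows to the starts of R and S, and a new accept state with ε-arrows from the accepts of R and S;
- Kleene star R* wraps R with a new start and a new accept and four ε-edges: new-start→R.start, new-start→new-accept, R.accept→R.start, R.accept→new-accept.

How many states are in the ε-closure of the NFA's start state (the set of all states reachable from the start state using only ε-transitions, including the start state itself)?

10

Let C(F) = |ε-closure(F.start)| within fragment F, and note whether F accepts ε. Symbol fragments have C = 1 and do not accept ε. Then:
  zy — |closure| equals the left operand's closure size = 1 (its accept is not ε-reachable, so the closure stops there)
  zz — same as the first factor's closure: |closure| = 1
  (zz)* — |closure| = 1 (new start) + 1 (body) + 1 (new accept) = 3
  (zz)*x — |closure| = 3 + (1−1) = 3 (closure spills across the concat boundary because the left factor accepts ε)
  ((zz)*x)* — the star's fresh start ε-reaches both the body's start and the fresh accept: |closure| = 2 + 3 = 5
  ((zz)*x)*y — the left operand accepts ε, so the closure extends into the next operand (the shared merged state is already counted); |closure| = 5 + (1−1) = 5
  (((zz)*x)*y)* — |closure| = 1 (new start) + 5 (body) + 1 (new accept) = 7
  zy|(((zz)*x)*y)* — new start ε-reaches every alternative's start; at least one alternative accepts ε, so the union's new accept is reached too: |closure| = 1 + 1 + 7 + 1 = 10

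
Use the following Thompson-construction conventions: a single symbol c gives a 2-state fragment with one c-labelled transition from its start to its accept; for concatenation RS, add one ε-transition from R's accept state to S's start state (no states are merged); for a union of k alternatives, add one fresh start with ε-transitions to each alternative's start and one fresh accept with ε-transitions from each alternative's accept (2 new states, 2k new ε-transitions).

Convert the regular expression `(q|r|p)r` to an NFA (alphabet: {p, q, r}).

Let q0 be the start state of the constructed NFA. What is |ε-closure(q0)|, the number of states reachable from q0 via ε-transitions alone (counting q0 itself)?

4

Compute the ε-closure size of each fragment's start state recursively; a symbol fragment's start has no outgoing ε-edge, so its closure is just itself (size 1).
  q|r|p — new start ε-reaches every alternative's start; none of them accept ε, so the new accept is not reached: |closure| = 1 + 1 + 1 + 1 = 4
  (q|r|p)r — |closure| equals the left operand's closure size = 4 (its accept is not ε-reachable, so the closure stops there)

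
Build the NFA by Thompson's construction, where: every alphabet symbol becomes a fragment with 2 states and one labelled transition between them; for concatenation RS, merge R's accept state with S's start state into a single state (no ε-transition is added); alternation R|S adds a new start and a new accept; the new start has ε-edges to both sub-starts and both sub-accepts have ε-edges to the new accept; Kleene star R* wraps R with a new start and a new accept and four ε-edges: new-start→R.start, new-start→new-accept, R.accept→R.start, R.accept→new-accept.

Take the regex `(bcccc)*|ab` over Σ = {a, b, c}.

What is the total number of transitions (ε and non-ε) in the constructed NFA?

15

Recursing over subexpressions:
Each of the 7 symbol leaves contributes 1 transition (1 symbol, 0 ε).
  bcccc : 5 transitions (5 symbol, 0 ε)
  (bcccc)* : 9 transitions (5 symbol, 4 ε)
  ab : 2 transitions (2 symbol, 0 ε)
  (bcccc)*|ab : 15 transitions (7 symbol, 8 ε)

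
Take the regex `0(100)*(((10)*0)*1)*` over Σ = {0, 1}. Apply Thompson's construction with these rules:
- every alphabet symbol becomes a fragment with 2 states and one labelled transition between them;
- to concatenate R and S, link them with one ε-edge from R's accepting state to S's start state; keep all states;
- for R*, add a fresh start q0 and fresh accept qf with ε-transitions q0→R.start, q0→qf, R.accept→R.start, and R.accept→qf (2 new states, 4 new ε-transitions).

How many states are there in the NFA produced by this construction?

24

Bottom-up over the parse tree:
Each of the 8 symbol leaves contributes a 2-state fragment.
  100 : 6 states
  (100)* : 8 states
  10 : 4 states
  (10)* : 6 states
  (10)*0 : 8 states
  ((10)*0)* : 10 states
  ((10)*0)*1 : 12 states
  (((10)*0)*1)* : 14 states
  0(100)*(((10)*0)*1)* : 24 states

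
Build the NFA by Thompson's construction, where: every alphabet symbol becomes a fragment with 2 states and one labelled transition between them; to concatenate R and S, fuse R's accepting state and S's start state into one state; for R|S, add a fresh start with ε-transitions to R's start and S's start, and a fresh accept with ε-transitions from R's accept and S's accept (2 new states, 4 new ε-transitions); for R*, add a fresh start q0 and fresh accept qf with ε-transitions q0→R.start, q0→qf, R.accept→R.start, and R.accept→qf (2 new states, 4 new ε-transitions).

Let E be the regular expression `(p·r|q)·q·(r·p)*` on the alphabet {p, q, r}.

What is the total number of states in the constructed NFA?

12

Building bottom-up:
Each of the 6 symbol leaves contributes a 2-state fragment.
  p·r : 3 states
  p·r|q : 7 states
  r·p : 3 states
  (r·p)* : 5 states
  (p·r|q)·q·(r·p)* : 12 states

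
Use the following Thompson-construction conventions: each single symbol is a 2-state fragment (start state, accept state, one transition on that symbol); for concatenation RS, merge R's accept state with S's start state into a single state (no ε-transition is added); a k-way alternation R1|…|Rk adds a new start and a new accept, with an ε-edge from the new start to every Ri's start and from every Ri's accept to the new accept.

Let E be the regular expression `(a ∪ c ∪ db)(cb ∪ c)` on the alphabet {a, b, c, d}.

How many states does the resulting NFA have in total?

15

Recursing over subexpressions:
Each of the 7 symbol leaves contributes a 2-state fragment.
  db → 3 states
  a ∪ c ∪ db → 9 states
  cb → 3 states
  cb ∪ c → 7 states
  (a ∪ c ∪ db)(cb ∪ c) → 15 states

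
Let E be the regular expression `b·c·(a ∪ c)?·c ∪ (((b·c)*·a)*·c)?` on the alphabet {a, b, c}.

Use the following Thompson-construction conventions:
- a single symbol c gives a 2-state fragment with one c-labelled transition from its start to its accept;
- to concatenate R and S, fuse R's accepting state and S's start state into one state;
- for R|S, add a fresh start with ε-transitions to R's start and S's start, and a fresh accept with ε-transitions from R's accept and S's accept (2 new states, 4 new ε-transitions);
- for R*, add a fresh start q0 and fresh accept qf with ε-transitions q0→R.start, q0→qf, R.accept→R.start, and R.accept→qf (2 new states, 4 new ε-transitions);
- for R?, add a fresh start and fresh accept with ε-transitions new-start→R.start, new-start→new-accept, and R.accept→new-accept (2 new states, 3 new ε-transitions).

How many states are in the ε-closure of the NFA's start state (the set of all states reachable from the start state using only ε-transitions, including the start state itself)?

10

Work bottom-up. For each fragment F, track |ε-closure(F.start)| and whether F's accept lies in that closure (i.e. whether F accepts ε). A single-symbol fragment has closure size 1 and does not accept ε.
  a ∪ c : new start ε-reaches every alternative's start; none of them accept ε, so the new accept is not reached: |ε-closure| = 1 + 1 + 1 = 3
  (a ∪ c)? : new start has ε-edges to the inner start and to the new accept, so |ε-closure| = 2 + 3 = 5
  b·c·(a ∪ c)?·c : |ε-closure| equals the left operand's closure size = 1 (its accept is not ε-reachable, so the closure stops there)
  b·c : |ε-closure| equals the left operand's closure size = 1 (its accept is not ε-reachable, so the closure stops there)
  (b·c)* : the star's fresh start ε-reaches both the body's start and the fresh accept: |ε-closure| = 2 + 1 = 3
  (b·c)*·a : the left operand accepts ε, so the closure extends into the next operand (the shared merged state is already counted); |ε-closure| = 3 + (1−1) = 3
  ((b·c)*·a)* : the star's fresh start ε-reaches both the body's start and the fresh accept: |ε-closure| = 2 + 3 = 5
  ((b·c)*·a)*·c : the left operand accepts ε, so the closure extends into the next operand (the shared merged state is already counted); |ε-closure| = 5 + (1−1) = 5
  (((b·c)*·a)*·c)? : new start has ε-edges to the inner start and to the new accept, so |ε-closure| = 2 + 5 = 7
  b·c·(a ∪ c)?·c ∪ (((b·c)*·a)*·c)? : new start ε-reaches every alternative's start; at least one alternative accepts ε, so the union's new accept is reached too: |ε-closure| = 1 + 1 + 7 + 1 = 10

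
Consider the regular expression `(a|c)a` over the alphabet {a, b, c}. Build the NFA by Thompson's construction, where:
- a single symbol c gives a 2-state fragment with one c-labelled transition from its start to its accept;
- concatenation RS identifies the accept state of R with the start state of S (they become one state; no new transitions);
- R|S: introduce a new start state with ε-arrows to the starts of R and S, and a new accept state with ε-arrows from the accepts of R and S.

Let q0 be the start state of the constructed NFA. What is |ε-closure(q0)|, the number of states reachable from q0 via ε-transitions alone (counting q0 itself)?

Work bottom-up. For each fragment F, track |ε-closure(F.start)| and whether F's accept lies in that closure (i.e. whether F accepts ε). A single-symbol fragment has closure size 1 and does not accept ε.
  a|c → new start ε-reaches every alternative's start; none of them accept ε, so the new accept is not reached: C = 1 + 1 + 1 = 3
  (a|c)a → C equals the left operand's closure size = 3 (its accept is not ε-reachable, so the closure stops there)

3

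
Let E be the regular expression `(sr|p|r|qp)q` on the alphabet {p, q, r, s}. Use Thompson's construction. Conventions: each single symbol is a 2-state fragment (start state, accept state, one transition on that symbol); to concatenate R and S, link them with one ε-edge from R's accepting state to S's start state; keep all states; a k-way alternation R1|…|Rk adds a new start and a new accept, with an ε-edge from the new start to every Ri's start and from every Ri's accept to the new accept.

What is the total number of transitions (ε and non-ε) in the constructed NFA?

18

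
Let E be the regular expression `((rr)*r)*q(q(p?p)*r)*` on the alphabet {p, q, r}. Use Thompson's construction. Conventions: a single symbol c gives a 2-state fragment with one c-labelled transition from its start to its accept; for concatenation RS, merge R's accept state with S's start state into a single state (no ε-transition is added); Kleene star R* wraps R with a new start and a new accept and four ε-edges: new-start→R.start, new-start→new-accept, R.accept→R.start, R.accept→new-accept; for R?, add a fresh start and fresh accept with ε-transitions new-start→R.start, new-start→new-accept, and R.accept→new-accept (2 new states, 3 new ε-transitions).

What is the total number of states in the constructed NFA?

19

Recursing over subexpressions:
Each of the 8 symbol leaves contributes a 2-state fragment.
  rr — 3 states
  (rr)* — 5 states
  (rr)*r — 6 states
  ((rr)*r)* — 8 states
  p? — 4 states
  p?p — 5 states
  (p?p)* — 7 states
  q(p?p)*r — 9 states
  (q(p?p)*r)* — 11 states
  ((rr)*r)*q(q(p?p)*r)* — 19 states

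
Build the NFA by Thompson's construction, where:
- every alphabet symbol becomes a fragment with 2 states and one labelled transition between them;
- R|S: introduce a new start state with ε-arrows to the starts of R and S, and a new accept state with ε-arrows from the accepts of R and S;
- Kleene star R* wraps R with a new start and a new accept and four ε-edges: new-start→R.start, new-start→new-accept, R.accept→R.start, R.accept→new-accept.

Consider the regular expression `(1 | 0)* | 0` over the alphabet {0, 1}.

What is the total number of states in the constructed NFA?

12

Recursing over subexpressions:
Each of the 3 symbol leaves contributes a 2-state fragment.
  1 | 0 = 6 states
  (1 | 0)* = 8 states
  (1 | 0)* | 0 = 12 states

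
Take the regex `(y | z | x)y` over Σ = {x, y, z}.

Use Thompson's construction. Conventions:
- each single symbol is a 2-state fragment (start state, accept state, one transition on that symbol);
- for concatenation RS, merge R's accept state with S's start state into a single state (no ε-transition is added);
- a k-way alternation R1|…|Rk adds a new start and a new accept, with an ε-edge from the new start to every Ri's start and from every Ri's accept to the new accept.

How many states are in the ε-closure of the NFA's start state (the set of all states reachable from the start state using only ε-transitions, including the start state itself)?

4

Let C(F) = |ε-closure(F.start)| within fragment F, and note whether F accepts ε. Symbol fragments have C = 1 and do not accept ε. Then:
  y | z | x — C = 1 + 1 + 1 + 1 = 4 (the new accept is not ε-reachable since no branch accepts ε)
  (y | z | x)y — same as the first factor's closure: C = 4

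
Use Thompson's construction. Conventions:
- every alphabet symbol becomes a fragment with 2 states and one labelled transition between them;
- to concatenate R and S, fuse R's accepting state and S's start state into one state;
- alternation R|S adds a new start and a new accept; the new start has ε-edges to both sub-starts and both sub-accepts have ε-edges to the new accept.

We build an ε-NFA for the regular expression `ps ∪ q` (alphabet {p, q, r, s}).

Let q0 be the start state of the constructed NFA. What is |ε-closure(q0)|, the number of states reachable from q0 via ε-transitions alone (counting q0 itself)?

3

Compute the ε-closure size of each fragment's start state recursively; a symbol fragment's start has no outgoing ε-edge, so its closure is just itself (size 1).
  ps → same as the first factor's closure: |closure| = 1
  ps ∪ q → new start ε-reaches every alternative's start; none of them accept ε, so the new accept is not reached: |closure| = 1 + 1 + 1 = 3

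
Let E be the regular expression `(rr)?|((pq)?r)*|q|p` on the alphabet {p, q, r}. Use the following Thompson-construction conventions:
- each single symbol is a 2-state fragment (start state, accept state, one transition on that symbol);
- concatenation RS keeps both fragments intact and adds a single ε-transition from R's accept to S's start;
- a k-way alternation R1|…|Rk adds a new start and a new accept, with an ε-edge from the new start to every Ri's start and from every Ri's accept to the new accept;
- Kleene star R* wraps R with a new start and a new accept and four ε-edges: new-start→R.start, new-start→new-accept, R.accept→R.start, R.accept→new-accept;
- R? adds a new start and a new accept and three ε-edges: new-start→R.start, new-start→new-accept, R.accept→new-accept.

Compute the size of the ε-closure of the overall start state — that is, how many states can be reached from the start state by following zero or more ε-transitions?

13

Compute the ε-closure size of each fragment's start state recursively; a symbol fragment's start has no outgoing ε-edge, so its closure is just itself (size 1).
  rr → C equals the left operand's closure size = 1 (its accept is not ε-reachable, so the closure stops there)
  (rr)? → C = 1 (new start) + 1 (body) + 1 (new accept, via ε) = 3
  pq → C equals the left operand's closure size = 1 (its accept is not ε-reachable, so the closure stops there)
  (pq)? → C = 1 (new start) + 1 (body) + 1 (new accept, via ε) = 3
  (pq)?r → the left operand accepts ε, so the closure extends into the next operand (via the concat ε-link); C = 3 + 1 = 4
  ((pq)?r)* → C = 1 (new start) + 4 (body) + 1 (new accept) = 6
  (rr)?|((pq)?r)*|q|p → new start ε-reaches every alternative's start; at least one alternative accepts ε, so the union's new accept is reached too: C = 1 + 3 + 6 + 1 + 1 + 1 = 13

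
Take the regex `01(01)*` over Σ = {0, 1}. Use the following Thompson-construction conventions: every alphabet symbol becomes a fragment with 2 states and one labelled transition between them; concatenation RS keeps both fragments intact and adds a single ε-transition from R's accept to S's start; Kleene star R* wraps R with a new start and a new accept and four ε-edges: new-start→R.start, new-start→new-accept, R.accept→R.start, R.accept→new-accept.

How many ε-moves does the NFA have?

By structural recursion:
Each of the 4 symbol leaves contributes 0 ε-transitions.
  01 = 1 ε-transition
  (01)* = 5 ε-transitions
  01(01)* = 7 ε-transitions

7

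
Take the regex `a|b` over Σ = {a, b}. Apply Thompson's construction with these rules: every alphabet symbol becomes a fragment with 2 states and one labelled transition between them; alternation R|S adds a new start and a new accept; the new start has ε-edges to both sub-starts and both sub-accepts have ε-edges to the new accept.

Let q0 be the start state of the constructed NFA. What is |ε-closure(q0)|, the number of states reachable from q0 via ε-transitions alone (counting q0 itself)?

3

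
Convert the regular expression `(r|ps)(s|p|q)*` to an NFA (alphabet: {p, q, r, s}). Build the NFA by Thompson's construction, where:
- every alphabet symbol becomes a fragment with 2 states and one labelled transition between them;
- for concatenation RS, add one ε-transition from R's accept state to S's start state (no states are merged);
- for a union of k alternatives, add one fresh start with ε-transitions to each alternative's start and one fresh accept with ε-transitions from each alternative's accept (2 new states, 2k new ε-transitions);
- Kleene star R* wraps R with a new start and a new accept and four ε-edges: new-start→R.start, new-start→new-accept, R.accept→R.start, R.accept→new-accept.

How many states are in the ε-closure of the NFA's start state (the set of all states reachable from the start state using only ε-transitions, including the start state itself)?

3

Compute the ε-closure size of each fragment's start state recursively; a symbol fragment's start has no outgoing ε-edge, so its closure is just itself (size 1).
  ps : same as the first factor's closure: |closure| = 1
  r|ps : new start ε-reaches every alternative's start; none of them accept ε, so the new accept is not reached: |closure| = 1 + 1 + 1 = 3
  s|p|q : |closure| = 1 + 1 + 1 + 1 = 4 (the new accept is not ε-reachable since no branch accepts ε)
  (s|p|q)* : the star's fresh start ε-reaches both the body's start and the fresh accept: |closure| = 2 + 4 = 6
  (r|ps)(s|p|q)* : |closure| equals the left operand's closure size = 3 (its accept is not ε-reachable, so the closure stops there)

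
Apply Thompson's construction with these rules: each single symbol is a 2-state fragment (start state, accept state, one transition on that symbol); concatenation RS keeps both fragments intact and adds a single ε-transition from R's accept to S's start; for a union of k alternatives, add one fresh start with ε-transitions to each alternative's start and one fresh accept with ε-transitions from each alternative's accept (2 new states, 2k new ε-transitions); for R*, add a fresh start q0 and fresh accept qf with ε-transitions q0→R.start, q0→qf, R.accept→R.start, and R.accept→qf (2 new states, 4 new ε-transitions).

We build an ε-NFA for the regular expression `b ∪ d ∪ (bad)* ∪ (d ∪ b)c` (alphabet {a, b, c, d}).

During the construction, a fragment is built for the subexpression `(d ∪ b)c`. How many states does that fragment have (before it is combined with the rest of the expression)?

8

Fragment for `(d ∪ b)c`:
Each of the 3 symbol leaves contributes a 2-state fragment.
  d ∪ b — 6 states
  (d ∪ b)c — 8 states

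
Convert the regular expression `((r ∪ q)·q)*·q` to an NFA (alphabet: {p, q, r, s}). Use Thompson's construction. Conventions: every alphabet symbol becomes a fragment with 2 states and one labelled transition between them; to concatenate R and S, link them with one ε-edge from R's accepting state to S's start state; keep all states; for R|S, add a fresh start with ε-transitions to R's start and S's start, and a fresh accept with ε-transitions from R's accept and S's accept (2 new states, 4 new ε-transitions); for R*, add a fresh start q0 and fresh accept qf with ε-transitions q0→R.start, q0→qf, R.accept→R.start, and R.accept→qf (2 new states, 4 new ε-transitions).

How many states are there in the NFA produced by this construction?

12

Recursing over subexpressions:
Each of the 4 symbol leaves contributes a 2-state fragment.
  r ∪ q → 6 states
  (r ∪ q)·q → 8 states
  ((r ∪ q)·q)* → 10 states
  ((r ∪ q)·q)*·q → 12 states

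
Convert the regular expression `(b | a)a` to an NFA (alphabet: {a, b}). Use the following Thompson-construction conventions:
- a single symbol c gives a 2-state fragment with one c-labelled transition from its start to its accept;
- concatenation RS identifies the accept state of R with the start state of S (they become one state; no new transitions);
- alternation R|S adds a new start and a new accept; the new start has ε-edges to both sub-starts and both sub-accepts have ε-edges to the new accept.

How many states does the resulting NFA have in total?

7

Bottom-up over the parse tree:
Each of the 3 symbol leaves contributes a 2-state fragment.
  b | a : 6 states
  (b | a)a : 7 states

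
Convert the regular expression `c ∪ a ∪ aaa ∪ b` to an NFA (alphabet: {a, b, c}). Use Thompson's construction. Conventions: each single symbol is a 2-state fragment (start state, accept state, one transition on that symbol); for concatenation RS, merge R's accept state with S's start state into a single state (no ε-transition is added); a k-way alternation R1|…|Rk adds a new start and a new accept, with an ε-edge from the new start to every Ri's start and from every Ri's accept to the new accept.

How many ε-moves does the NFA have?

8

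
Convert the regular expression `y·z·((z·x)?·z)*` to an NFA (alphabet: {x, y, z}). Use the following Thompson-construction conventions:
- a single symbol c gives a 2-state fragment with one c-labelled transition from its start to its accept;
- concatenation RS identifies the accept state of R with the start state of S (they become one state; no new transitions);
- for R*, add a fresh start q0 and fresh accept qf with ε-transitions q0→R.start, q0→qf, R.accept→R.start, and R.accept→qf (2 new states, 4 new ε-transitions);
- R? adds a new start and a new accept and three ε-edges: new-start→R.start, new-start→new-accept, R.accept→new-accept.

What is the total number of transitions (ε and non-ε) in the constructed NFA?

12

Building bottom-up:
Each of the 5 symbol leaves contributes 1 transition (1 symbol, 0 ε).
  z·x = 2 transitions (2 symbol, 0 ε)
  (z·x)? = 5 transitions (2 symbol, 3 ε)
  (z·x)?·z = 6 transitions (3 symbol, 3 ε)
  ((z·x)?·z)* = 10 transitions (3 symbol, 7 ε)
  y·z·((z·x)?·z)* = 12 transitions (5 symbol, 7 ε)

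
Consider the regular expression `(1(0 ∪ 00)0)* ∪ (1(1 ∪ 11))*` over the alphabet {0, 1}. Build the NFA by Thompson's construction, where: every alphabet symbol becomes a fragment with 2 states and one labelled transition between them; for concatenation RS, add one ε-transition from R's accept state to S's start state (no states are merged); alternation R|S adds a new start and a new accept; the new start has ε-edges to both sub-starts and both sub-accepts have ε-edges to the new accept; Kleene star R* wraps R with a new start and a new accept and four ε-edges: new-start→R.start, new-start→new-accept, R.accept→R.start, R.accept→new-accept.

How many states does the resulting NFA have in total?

Bottom-up over the parse tree:
Each of the 9 symbol leaves contributes a 2-state fragment.
  00 : 4 states
  0 ∪ 00 : 8 states
  1(0 ∪ 00)0 : 12 states
  (1(0 ∪ 00)0)* : 14 states
  11 : 4 states
  1 ∪ 11 : 8 states
  1(1 ∪ 11) : 10 states
  (1(1 ∪ 11))* : 12 states
  (1(0 ∪ 00)0)* ∪ (1(1 ∪ 11))* : 28 states

28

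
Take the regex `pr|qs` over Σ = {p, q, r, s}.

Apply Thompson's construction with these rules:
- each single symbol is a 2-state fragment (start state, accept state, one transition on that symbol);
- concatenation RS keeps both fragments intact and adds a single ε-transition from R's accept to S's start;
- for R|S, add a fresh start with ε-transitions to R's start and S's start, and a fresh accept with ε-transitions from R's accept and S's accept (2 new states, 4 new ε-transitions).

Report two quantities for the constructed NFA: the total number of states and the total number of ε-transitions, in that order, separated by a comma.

10, 6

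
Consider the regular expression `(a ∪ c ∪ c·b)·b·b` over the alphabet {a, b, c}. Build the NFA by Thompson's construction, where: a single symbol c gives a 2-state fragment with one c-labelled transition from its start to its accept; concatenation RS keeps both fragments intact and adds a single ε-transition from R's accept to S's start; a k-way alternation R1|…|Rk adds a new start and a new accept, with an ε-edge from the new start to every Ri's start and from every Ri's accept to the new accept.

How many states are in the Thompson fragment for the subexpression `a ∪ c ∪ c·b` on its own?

Fragment for `a ∪ c ∪ c·b`:
Each of the 4 symbol leaves contributes a 2-state fragment.
  c·b — 4 states
  a ∪ c ∪ c·b — 10 states

10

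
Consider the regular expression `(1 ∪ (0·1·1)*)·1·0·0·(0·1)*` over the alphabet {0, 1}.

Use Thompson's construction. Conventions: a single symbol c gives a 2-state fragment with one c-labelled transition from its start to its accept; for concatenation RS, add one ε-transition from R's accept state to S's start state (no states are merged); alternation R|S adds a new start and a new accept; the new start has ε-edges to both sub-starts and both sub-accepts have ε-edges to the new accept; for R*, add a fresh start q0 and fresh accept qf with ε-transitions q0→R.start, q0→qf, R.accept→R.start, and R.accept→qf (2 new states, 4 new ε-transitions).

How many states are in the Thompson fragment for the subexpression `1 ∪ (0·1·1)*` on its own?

12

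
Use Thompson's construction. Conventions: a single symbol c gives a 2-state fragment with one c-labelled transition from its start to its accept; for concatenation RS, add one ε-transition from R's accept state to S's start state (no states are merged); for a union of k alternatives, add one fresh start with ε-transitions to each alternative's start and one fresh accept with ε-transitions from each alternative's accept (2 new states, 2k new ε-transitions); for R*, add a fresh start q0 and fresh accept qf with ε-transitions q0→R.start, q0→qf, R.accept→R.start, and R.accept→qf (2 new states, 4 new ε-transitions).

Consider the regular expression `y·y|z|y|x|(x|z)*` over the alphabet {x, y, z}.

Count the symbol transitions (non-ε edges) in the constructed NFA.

Building bottom-up:
Each of the 7 symbol leaves contributes exactly 1 symbol transition.
  y·y : 2 symbol transitions
  x|z : 2 symbol transitions
  (x|z)* : 2 symbol transitions
  y·y|z|y|x|(x|z)* : 7 symbol transitions

7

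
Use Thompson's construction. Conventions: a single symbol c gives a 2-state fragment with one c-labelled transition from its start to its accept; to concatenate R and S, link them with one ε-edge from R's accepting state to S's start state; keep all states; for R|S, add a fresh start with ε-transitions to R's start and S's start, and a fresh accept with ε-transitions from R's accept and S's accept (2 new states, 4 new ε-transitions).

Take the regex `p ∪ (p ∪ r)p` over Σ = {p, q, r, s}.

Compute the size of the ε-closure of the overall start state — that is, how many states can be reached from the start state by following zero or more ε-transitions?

5

Let C(F) = |ε-closure(F.start)| within fragment F, and note whether F accepts ε. Symbol fragments have C = 1 and do not accept ε. Then:
  p ∪ r — C = 1 + 1 + 1 = 3 (the new accept is not ε-reachable since no branch accepts ε)
  (p ∪ r)p — C equals the left operand's closure size = 3 (its accept is not ε-reachable, so the closure stops there)
  p ∪ (p ∪ r)p — C = 1 + 1 + 3 = 5 (the new accept is not ε-reachable since no branch accepts ε)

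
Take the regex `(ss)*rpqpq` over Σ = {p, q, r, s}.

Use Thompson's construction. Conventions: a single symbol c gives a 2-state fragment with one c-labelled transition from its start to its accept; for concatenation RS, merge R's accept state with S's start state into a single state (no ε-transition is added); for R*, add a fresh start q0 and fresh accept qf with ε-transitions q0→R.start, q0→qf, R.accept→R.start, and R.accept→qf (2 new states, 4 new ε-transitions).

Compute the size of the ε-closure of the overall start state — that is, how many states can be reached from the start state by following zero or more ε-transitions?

3

Let C(F) = |ε-closure(F.start)| within fragment F, and note whether F accepts ε. Symbol fragments have C = 1 and do not accept ε. Then:
  ss — same as the first factor's closure: |ε-closure| = 1
  (ss)* — new start has ε-edges to the inner start and to the new accept, so |ε-closure| = 2 + 1 = 3
  (ss)*rpqpq — |ε-closure| = 3 + (1−1) = 3 (closure spills across the concat boundary because the left factor accepts ε)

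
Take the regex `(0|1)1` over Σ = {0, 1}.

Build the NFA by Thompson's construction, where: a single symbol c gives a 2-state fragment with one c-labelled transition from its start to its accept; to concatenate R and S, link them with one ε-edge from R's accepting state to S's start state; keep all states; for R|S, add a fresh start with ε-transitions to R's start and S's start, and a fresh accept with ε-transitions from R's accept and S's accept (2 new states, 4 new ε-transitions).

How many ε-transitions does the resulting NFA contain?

5

Bottom-up over the parse tree:
Each of the 3 symbol leaves contributes 0 ε-transitions.
  0|1 : 4 ε-transitions
  (0|1)1 : 5 ε-transitions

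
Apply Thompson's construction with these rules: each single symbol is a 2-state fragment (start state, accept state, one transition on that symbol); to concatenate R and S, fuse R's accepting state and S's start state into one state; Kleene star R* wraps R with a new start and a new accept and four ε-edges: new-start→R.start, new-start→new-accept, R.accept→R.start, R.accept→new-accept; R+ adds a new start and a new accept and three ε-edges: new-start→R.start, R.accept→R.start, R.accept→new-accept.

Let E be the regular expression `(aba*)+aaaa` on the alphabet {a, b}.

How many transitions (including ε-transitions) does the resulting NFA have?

14

Recursing over subexpressions:
Each of the 7 symbol leaves contributes 1 transition (1 symbol, 0 ε).
  a* = 5 transitions (1 symbol, 4 ε)
  aba* = 7 transitions (3 symbol, 4 ε)
  (aba*)+ = 10 transitions (3 symbol, 7 ε)
  (aba*)+aaaa = 14 transitions (7 symbol, 7 ε)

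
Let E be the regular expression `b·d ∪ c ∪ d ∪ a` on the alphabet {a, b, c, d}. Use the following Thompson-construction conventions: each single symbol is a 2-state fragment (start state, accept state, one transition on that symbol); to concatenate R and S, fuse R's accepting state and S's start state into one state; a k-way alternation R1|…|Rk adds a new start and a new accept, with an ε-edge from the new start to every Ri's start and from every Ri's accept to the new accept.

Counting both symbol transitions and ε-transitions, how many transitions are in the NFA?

Building bottom-up:
Each of the 5 symbol leaves contributes 1 transition (1 symbol, 0 ε).
  b·d = 2 transitions (2 symbol, 0 ε)
  b·d ∪ c ∪ d ∪ a = 13 transitions (5 symbol, 8 ε)

13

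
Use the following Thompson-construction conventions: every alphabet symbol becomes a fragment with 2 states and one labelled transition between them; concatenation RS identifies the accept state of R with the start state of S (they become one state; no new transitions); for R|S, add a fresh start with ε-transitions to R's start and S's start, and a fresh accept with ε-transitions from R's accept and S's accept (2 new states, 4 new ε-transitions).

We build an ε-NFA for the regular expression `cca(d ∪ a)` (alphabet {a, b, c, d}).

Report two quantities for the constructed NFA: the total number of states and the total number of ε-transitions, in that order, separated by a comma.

Bottom-up over the parse tree:
Each of the 5 symbol leaves contributes 2 states and 0 ε-transitions.
  d ∪ a — 6 states, 4 ε-transitions
  cca(d ∪ a) — 9 states, 4 ε-transitions

9, 4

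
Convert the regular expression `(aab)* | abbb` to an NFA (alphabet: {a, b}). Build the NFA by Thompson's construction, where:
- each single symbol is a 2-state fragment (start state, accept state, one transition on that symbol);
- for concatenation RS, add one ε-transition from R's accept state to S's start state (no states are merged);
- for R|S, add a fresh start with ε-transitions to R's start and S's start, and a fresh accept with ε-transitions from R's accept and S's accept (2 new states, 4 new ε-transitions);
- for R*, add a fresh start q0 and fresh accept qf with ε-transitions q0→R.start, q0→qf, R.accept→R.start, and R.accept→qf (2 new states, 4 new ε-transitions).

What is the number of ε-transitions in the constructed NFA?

Recursing over subexpressions:
Each of the 7 symbol leaves contributes 0 ε-transitions.
  aab : 2 ε-transitions
  (aab)* : 6 ε-transitions
  abbb : 3 ε-transitions
  (aab)* | abbb : 13 ε-transitions

13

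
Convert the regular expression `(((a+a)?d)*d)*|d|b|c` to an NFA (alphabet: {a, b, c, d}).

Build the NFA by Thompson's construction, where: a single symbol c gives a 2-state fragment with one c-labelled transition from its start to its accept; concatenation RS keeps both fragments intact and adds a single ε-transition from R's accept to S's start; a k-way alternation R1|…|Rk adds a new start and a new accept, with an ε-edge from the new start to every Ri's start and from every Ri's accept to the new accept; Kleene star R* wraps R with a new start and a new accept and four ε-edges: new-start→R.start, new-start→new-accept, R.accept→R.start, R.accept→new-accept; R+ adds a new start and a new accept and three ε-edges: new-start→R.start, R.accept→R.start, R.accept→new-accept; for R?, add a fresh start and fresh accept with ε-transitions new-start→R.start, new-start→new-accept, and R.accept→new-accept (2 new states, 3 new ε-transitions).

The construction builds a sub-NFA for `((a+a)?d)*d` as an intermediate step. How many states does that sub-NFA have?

Fragment for `((a+a)?d)*d`:
Each of the 4 symbol leaves contributes a 2-state fragment.
  a+ → 4 states
  a+a → 6 states
  (a+a)? → 8 states
  (a+a)?d → 10 states
  ((a+a)?d)* → 12 states
  ((a+a)?d)*d → 14 states

14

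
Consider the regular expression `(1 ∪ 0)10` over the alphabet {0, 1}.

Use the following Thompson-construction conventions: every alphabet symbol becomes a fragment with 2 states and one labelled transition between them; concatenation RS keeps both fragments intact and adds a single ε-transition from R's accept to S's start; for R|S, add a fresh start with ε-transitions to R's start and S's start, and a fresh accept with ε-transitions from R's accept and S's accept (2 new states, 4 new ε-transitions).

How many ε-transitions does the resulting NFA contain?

6

Per subexpression:
Each of the 4 symbol leaves contributes 0 ε-transitions.
  1 ∪ 0 : 4 ε-transitions
  (1 ∪ 0)10 : 6 ε-transitions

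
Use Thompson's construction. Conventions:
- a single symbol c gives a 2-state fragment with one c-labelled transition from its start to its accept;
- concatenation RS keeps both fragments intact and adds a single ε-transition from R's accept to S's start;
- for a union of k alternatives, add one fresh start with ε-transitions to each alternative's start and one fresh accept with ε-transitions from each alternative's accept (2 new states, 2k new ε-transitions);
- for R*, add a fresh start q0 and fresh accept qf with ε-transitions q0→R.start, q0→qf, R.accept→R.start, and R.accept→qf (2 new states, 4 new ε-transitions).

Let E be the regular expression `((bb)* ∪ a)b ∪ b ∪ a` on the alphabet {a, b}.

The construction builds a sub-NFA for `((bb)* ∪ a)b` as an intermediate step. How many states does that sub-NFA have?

12

Fragment for `((bb)* ∪ a)b`:
Each of the 4 symbol leaves contributes a 2-state fragment.
  bb : 4 states
  (bb)* : 6 states
  (bb)* ∪ a : 10 states
  ((bb)* ∪ a)b : 12 states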